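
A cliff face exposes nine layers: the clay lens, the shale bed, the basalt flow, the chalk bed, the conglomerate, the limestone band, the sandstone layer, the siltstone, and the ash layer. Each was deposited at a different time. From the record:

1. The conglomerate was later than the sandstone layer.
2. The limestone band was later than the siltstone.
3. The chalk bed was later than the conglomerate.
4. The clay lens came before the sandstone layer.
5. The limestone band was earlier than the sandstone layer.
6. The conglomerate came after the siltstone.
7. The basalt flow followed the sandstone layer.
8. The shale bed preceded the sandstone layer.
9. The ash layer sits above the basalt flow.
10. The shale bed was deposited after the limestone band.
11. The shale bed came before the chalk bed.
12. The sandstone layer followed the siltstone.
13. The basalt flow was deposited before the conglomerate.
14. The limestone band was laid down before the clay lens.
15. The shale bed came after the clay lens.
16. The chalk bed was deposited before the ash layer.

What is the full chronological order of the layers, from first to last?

The constraints fix every adjacent pair, so only one ordering works:
the siltstone → the limestone band → the clay lens → the shale bed → the sandstone layer → the basalt flow → the conglomerate → the chalk bed → the ash layer.

the siltstone, the limestone band, the clay lens, the shale bed, the sandstone layer, the basalt flow, the conglomerate, the chalk bed, the ash layer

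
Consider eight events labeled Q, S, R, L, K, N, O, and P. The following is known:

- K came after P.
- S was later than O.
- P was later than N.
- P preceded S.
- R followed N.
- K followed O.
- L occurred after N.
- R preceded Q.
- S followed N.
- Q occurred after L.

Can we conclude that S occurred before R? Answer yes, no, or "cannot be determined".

cannot be determined

No chain of stated constraints runs from S to R, and none runs from R to S either.
So the relative order of S and R is not fixed by the given facts.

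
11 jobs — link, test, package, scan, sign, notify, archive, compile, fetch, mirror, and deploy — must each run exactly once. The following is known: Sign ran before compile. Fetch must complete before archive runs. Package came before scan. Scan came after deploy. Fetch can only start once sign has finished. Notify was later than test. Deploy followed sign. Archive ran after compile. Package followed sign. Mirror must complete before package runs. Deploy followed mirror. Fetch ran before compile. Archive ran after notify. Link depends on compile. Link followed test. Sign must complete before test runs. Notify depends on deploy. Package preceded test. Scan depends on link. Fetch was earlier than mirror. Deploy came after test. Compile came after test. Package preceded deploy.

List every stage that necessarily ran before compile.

Directly stated before compile: fetch, sign, and test.
Mirror reaches compile via mirror → package → test → compile.
Package reaches compile via package → test → compile.
No chain forces deploy (or any of the others) ahead of compile.

fetch, mirror, package, sign, test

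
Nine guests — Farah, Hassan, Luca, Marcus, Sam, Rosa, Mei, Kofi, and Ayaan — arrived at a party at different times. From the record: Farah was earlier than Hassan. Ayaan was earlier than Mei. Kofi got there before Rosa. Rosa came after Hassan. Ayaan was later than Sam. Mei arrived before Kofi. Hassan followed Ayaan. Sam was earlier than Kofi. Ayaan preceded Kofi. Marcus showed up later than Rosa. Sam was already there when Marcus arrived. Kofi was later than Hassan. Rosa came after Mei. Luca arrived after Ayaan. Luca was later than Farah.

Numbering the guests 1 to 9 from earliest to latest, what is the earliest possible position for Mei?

3

Ayaan and Sam must both come before Mei — 2 forced predecessors.
Nothing else is forced ahead of Mei, so their earliest slot is position 2 + 1 = 3.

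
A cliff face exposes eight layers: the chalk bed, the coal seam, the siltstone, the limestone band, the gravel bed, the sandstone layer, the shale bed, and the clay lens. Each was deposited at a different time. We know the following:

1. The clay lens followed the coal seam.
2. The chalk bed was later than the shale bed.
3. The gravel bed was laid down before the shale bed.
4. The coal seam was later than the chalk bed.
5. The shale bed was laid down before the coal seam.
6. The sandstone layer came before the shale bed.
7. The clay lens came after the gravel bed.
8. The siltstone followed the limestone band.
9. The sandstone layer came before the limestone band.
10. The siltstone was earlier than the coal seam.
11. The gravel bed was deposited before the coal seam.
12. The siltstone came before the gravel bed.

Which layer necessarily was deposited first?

the sandstone layer

The sandstone layer has a chain of constraints placing it before every other layer, so the sandstone layer must be first.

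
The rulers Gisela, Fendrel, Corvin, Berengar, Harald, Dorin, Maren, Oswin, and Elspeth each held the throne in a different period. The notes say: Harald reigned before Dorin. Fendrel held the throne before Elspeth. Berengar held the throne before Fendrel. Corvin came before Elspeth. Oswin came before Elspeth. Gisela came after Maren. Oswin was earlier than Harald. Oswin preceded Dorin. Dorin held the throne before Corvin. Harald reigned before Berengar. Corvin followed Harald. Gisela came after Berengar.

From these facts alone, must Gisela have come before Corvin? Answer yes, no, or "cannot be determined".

cannot be determined

No chain of stated constraints runs from Gisela to Corvin, and none runs from Corvin to Gisela either.
So the relative order of Gisela and Corvin is not fixed by the given facts.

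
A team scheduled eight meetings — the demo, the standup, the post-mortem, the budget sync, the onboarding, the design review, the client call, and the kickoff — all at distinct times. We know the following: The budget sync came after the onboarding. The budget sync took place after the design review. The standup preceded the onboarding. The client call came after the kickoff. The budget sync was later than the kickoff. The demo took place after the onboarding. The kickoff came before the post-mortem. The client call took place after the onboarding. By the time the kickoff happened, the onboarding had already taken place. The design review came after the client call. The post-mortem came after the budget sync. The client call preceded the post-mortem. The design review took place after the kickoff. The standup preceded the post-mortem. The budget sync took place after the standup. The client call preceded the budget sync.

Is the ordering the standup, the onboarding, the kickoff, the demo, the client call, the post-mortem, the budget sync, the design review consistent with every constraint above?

no

The constraints require the budget sync before the post-mortem, but in the proposed sequence the post-mortem appears ahead of the budget sync. That one violation is enough.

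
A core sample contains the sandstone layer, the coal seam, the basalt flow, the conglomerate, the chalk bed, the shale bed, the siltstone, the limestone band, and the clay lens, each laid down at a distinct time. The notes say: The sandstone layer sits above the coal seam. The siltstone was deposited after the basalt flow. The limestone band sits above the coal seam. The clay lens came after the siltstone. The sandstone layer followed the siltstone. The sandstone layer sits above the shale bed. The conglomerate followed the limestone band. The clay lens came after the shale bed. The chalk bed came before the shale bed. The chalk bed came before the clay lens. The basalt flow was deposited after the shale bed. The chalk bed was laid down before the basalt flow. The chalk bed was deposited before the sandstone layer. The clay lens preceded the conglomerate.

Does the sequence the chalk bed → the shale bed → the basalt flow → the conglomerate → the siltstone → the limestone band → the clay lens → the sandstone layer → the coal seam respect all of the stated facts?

no

The constraints require the coal seam before the limestone band, but in the proposed sequence the limestone band appears ahead of the coal seam. That one violation is enough.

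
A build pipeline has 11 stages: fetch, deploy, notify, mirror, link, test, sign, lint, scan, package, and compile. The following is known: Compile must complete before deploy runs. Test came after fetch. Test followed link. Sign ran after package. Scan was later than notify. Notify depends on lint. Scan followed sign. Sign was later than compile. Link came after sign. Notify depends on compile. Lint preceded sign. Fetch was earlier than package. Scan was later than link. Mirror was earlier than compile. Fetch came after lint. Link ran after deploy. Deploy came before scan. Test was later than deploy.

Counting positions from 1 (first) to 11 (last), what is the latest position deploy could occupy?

8

Deploy must come before link, scan, and test — 3 stages forced after it.
Everything else can be placed before deploy in some valid order, so deploy can sit as late as position 11 − 3 = 8.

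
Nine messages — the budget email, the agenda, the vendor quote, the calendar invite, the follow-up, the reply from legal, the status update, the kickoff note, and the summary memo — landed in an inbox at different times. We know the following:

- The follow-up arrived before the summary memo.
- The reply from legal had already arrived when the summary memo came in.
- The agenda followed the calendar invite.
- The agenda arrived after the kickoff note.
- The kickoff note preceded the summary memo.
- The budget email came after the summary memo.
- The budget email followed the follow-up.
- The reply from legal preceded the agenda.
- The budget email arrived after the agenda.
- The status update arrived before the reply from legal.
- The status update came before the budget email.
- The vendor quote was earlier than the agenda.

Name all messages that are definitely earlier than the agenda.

Directly stated before the agenda: the calendar invite, the kickoff note, the reply from legal, and the vendor quote.
The status update reaches the agenda via the status update → the reply from legal → the agenda.
No chain forces the summary memo (or any of the others) ahead of the agenda.

the calendar invite, the kickoff note, the reply from legal, the status update, the vendor quote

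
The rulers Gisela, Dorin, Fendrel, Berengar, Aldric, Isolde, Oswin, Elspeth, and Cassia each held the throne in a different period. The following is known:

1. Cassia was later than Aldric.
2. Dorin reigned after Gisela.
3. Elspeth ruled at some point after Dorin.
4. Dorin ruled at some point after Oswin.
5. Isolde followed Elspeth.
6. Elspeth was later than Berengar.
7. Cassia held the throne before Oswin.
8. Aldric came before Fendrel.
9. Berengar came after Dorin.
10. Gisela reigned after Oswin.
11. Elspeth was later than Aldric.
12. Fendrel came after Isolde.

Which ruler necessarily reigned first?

Aldric

Aldric has a chain of constraints placing them before every other ruler, so Aldric must be first.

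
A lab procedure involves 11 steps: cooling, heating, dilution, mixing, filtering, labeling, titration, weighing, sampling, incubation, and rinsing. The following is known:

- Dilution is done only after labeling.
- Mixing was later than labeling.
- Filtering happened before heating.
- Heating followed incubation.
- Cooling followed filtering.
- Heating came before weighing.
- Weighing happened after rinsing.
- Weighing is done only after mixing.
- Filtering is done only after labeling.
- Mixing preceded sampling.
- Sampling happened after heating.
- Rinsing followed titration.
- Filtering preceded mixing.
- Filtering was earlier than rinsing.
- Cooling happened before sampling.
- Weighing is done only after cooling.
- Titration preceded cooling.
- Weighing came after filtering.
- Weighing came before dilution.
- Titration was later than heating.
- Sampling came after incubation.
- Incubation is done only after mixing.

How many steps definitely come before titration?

Directly stated before titration: heating.
Filtering reaches titration via filtering → heating → titration.
Incubation reaches titration via incubation → heating → titration.
Labeling reaches titration via labeling → filtering → heating → titration.
Likewise mixing reaches titration by chaining the stated constraints.
No chain forces sampling (or any of the others) ahead of titration.
That's filtering, heating, incubation, labeling, and mixing — 5 in all.

5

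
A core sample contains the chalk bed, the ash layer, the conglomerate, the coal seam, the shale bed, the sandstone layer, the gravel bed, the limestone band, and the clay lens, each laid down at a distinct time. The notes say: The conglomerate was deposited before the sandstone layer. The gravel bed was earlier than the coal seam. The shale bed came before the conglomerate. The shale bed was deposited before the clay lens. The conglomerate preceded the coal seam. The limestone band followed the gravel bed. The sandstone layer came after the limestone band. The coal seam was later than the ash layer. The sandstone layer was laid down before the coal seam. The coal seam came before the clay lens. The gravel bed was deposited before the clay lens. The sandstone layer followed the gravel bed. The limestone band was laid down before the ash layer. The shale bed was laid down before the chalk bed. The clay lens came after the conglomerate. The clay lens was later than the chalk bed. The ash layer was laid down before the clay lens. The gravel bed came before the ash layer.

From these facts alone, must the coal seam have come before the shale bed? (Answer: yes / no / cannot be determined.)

Tracing the constraints gives the shale bed → the conglomerate → the coal seam, so the shale bed must come before the coal seam.
That means the coal seam cannot be before the shale bed.

no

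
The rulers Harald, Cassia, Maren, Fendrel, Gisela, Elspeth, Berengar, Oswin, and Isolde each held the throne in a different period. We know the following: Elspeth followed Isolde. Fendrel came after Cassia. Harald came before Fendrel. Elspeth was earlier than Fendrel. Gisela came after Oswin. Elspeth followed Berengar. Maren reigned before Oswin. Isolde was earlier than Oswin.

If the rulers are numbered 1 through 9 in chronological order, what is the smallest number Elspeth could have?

3

Berengar and Isolde must both come before Elspeth — 2 forced predecessors.
Nothing else is forced ahead of Elspeth, so their earliest slot is position 2 + 1 = 3.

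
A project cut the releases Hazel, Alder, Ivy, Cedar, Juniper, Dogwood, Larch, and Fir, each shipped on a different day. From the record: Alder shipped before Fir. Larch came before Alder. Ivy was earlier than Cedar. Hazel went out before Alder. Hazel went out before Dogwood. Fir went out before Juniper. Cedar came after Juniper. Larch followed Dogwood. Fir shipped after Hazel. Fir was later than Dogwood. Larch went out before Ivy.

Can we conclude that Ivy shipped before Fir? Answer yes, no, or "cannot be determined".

No chain of stated constraints runs from Ivy to Fir, and none runs from Fir to Ivy either.
So the relative order of Ivy and Fir is not fixed by the given facts.

cannot be determined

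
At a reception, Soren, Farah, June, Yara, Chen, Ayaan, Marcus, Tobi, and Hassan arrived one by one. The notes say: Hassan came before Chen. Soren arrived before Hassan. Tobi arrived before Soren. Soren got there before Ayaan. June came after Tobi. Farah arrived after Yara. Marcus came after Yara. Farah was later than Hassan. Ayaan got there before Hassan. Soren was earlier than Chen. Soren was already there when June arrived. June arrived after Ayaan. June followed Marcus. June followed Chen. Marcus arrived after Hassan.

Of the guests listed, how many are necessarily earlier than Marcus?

Directly stated before Marcus: Hassan and Yara.
Ayaan reaches Marcus via Ayaan → Hassan → Marcus.
Soren reaches Marcus via Soren → Hassan → Marcus.
Tobi reaches Marcus via Tobi → Soren → Hassan → Marcus.
No chain forces Farah (or any of the others) ahead of Marcus.
That's Ayaan, Hassan, Soren, Tobi, and Yara — 5 in all.

5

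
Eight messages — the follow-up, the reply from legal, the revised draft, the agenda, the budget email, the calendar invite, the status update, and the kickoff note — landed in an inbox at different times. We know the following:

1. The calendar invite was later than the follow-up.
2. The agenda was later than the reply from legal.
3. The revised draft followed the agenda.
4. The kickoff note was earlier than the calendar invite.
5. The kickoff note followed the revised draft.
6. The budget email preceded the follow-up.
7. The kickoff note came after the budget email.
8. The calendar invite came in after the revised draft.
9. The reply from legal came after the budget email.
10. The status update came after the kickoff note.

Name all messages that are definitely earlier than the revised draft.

Directly stated before the revised draft: the agenda.
The budget email reaches the revised draft via the budget email → the reply from legal → the agenda → the revised draft.
The reply from legal reaches the revised draft via the reply from legal → the agenda → the revised draft.
No chain forces the calendar invite (or any of the others) ahead of the revised draft.

the agenda, the budget email, the reply from legal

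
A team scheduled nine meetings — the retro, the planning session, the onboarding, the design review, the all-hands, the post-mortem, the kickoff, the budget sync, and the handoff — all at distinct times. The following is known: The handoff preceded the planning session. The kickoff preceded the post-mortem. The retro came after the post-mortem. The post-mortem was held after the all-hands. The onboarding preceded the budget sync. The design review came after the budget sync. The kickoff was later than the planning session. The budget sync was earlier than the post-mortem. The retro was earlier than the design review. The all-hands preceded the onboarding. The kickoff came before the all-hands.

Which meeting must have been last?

Every other meeting has a chain of constraints placing it before the design review, so the design review is last.

the design review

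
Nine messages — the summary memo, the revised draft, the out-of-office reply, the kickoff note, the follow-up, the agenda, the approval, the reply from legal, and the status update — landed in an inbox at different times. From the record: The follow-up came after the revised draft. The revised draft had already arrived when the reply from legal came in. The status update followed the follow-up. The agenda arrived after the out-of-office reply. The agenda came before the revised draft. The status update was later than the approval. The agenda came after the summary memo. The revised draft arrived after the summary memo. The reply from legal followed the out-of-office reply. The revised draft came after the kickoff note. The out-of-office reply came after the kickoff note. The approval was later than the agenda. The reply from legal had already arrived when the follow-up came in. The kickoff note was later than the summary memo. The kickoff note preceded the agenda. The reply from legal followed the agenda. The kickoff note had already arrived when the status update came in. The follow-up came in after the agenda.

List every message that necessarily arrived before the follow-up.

the agenda, the kickoff note, the out-of-office reply, the reply from legal, the revised draft, the summary memo

Directly stated before the follow-up: the agenda, the reply from legal, and the revised draft.
The kickoff note reaches the follow-up via the kickoff note → the revised draft → the follow-up.
The out-of-office reply reaches the follow-up via the out-of-office reply → the agenda → the follow-up.
The summary memo reaches the follow-up via the summary memo → the revised draft → the follow-up.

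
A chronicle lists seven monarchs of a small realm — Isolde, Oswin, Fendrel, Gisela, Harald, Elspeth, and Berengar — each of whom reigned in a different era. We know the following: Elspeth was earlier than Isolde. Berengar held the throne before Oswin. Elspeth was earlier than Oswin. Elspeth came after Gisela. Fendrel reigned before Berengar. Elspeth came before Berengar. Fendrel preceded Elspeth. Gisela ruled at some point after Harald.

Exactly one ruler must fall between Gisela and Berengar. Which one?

Elspeth

Tracing the constraints gives Gisela → Elspeth → Berengar, so Elspeth sits after Gisela and before Berengar.
No other ruler is forced both after Gisela and before Berengar.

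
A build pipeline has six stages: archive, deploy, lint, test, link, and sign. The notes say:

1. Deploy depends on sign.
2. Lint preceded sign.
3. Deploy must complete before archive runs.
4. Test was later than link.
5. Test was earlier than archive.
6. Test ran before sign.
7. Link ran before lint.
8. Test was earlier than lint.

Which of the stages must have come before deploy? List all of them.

link, lint, sign, test

Directly stated before deploy: sign.
Link reaches deploy via link → test → sign → deploy.
Lint reaches deploy via lint → sign → deploy.
Test reaches deploy via test → sign → deploy.
No chain forces archive ahead of deploy.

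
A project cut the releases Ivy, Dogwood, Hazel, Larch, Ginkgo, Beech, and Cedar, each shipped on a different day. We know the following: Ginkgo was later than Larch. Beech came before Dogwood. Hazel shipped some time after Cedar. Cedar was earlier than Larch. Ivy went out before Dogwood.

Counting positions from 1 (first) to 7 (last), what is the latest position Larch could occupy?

6

Larch must come before Ginkgo — 1 release forced after it.
Everything else can be placed before Larch in some valid order, so Larch can sit as late as position 7 − 1 = 6.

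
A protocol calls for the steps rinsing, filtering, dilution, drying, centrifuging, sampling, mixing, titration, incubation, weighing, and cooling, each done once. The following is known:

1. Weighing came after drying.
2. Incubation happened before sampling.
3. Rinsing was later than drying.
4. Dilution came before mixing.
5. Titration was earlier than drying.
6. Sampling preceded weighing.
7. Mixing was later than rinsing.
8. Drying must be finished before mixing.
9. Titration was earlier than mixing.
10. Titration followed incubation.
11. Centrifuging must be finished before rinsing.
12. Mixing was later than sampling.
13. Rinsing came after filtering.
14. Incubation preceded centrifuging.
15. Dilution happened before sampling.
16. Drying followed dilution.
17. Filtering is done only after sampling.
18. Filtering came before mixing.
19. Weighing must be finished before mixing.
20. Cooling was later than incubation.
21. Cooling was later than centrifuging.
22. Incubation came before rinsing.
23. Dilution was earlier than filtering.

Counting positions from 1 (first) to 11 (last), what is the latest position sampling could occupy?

7

Sampling must come before filtering, mixing, rinsing, and weighing — 4 steps forced after it.
Everything else can be placed before sampling in some valid order, so sampling can sit as late as position 11 − 4 = 7.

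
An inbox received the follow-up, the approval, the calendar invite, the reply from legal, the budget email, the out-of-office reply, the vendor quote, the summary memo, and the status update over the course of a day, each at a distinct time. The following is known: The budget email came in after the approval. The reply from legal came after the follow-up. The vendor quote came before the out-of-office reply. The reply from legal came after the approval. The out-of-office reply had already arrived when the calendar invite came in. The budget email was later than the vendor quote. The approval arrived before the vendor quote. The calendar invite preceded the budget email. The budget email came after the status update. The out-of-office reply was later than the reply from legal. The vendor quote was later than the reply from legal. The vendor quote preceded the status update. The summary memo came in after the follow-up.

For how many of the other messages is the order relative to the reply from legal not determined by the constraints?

1

Forced before the reply from legal: the approval and the follow-up; forced after the reply from legal: the budget email, the calendar invite, the out-of-office reply, the status update, and the vendor quote.
That leaves the summary memo with no forced order relative to the reply from legal — 1.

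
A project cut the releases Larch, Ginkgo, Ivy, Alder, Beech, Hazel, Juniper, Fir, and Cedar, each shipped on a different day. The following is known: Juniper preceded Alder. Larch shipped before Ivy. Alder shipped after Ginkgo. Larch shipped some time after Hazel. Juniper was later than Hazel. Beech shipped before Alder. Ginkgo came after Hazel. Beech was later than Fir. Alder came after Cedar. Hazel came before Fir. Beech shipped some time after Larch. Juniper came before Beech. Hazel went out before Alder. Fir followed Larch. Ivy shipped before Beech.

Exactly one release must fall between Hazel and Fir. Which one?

Larch

Tracing the constraints gives Hazel → Larch → Fir, so Larch sits after Hazel and before Fir.
No other release is forced both after Hazel and before Fir.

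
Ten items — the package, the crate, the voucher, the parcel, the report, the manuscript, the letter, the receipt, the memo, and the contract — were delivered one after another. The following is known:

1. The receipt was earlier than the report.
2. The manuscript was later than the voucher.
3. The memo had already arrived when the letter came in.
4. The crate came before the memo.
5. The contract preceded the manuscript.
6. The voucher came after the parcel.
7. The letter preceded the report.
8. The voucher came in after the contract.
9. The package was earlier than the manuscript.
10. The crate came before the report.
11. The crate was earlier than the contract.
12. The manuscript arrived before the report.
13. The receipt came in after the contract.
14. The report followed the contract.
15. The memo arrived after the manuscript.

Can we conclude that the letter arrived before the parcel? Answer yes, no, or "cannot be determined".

Tracing the constraints gives the parcel → the voucher → the manuscript → the memo → the letter, so the parcel must come before the letter.
That means the letter cannot be before the parcel.

no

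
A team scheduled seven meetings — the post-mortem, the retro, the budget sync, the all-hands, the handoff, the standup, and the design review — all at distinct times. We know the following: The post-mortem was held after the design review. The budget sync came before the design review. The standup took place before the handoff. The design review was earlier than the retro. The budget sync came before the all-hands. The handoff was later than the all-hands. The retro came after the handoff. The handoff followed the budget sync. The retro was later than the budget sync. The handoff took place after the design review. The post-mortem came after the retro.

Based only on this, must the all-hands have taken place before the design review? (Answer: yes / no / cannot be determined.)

No chain of stated constraints runs from the all-hands to the design review, and none runs from the design review to the all-hands either.
So the relative order of the all-hands and the design review is not fixed by the given facts.

cannot be determined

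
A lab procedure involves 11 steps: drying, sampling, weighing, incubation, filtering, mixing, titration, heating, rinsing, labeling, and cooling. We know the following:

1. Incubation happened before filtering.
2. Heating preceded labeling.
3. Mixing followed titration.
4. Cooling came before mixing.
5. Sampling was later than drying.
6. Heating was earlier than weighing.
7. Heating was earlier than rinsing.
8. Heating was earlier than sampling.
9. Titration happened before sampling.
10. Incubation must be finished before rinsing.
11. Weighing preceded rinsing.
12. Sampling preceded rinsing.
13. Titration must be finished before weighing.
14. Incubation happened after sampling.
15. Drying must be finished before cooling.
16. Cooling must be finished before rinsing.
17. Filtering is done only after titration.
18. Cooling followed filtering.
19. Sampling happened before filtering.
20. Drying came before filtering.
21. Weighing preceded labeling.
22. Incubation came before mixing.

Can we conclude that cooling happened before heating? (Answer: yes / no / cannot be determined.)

Tracing the constraints gives heating → sampling → filtering → cooling, so heating must come before cooling.
That means cooling cannot be before heating.

no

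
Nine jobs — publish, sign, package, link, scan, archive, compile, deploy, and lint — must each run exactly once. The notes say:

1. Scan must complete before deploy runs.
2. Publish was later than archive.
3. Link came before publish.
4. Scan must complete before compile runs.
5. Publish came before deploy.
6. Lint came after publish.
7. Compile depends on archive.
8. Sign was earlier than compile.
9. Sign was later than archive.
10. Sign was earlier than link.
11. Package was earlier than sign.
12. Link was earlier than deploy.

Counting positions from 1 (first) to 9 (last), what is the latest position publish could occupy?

Publish must come before deploy and lint — 2 stages forced after it.
Everything else can be placed before publish in some valid order, so publish can sit as late as position 9 − 2 = 7.

7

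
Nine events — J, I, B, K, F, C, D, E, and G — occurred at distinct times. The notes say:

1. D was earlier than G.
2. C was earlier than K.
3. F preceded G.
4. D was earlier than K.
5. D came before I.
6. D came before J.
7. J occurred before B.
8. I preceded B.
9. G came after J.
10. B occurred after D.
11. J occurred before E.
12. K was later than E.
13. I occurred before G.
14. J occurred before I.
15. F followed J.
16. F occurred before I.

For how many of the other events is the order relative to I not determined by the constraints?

Forced before I: D, F, and J; forced after I: B and G.
That leaves C, E, and K with no forced order relative to I — 3.

3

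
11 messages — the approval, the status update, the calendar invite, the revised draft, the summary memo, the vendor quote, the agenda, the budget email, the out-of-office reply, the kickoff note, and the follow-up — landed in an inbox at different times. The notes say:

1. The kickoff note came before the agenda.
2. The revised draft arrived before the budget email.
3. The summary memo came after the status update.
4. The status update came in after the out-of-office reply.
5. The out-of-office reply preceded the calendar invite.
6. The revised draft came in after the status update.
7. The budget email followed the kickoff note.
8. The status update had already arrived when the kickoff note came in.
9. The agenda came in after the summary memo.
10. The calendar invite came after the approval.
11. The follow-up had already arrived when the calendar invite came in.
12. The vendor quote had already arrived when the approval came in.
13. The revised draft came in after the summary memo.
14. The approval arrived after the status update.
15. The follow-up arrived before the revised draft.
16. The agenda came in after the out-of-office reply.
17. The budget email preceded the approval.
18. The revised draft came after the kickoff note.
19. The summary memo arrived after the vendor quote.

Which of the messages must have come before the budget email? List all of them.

the follow-up, the kickoff note, the out-of-office reply, the revised draft, the status update, the summary memo, the vendor quote

Directly stated before the budget email: the kickoff note and the revised draft.
The follow-up reaches the budget email via the follow-up → the revised draft → the budget email.
The out-of-office reply reaches the budget email via the out-of-office reply → the status update → the kickoff note → the budget email.
The status update reaches the budget email via the status update → the kickoff note → the budget email.
Likewise the summary memo and the vendor quote each reach the budget email by chaining the stated constraints.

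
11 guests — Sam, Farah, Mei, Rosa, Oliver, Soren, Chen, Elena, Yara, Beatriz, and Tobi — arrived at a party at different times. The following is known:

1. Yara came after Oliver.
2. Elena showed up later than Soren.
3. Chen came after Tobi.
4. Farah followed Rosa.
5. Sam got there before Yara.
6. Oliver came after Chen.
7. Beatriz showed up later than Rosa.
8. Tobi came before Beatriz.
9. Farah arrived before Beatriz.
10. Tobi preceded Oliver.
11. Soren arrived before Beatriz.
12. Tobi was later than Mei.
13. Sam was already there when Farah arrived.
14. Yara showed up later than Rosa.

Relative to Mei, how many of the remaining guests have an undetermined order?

Forced after Mei: Beatriz, Chen, Oliver, Tobi, and Yara.
That leaves Elena, Farah, Rosa, Sam, and Soren with no forced order relative to Mei — 5.

5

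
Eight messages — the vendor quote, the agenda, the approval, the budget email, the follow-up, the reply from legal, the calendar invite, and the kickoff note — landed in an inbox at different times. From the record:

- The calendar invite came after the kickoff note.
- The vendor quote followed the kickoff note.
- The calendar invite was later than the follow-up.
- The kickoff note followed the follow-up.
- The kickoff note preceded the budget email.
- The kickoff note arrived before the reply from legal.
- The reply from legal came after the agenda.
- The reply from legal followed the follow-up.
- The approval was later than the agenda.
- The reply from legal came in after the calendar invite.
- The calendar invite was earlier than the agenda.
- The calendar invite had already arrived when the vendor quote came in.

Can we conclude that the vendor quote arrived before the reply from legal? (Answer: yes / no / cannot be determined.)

No chain of stated constraints runs from the vendor quote to the reply from legal, and none runs from the reply from legal to the vendor quote either.
So the relative order of the vendor quote and the reply from legal is not fixed by the given facts.

cannot be determined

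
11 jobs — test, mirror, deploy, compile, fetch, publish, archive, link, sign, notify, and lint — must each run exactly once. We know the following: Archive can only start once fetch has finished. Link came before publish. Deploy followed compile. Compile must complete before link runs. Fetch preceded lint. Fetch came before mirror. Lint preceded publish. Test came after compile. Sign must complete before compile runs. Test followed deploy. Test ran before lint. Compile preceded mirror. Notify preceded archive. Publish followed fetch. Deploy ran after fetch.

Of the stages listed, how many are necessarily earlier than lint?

Directly stated before lint: fetch and test.
Compile reaches lint via compile → test → lint.
Deploy reaches lint via deploy → test → lint.
Sign reaches lint via sign → compile → test → lint.
No chain forces publish (or any of the others) ahead of lint.
That's compile, deploy, fetch, sign, and test — 5 in all.

5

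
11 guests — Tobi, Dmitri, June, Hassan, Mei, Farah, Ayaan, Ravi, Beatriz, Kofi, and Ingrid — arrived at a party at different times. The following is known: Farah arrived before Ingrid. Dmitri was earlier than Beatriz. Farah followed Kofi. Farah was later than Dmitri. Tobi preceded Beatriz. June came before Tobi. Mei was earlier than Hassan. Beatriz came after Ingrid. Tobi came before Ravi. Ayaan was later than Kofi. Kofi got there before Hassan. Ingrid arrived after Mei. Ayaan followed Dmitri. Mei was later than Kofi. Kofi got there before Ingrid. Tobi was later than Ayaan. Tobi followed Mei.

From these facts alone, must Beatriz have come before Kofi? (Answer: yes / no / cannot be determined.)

Tracing the constraints gives Kofi → Ingrid → Beatriz, so Kofi must come before Beatriz.
That means Beatriz cannot be before Kofi.

no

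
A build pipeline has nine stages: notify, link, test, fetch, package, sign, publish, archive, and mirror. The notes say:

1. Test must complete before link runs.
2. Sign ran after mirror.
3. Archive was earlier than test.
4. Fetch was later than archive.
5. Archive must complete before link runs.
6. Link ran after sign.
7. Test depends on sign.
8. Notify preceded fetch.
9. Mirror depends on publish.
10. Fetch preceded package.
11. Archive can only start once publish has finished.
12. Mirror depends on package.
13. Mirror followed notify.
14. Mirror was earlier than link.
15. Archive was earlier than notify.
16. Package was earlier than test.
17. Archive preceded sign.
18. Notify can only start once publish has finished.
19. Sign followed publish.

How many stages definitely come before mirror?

5

Directly stated before mirror: notify, package, and publish.
Archive reaches mirror via archive → notify → mirror.
Fetch reaches mirror via fetch → package → mirror.
No chain forces test (or any of the others) ahead of mirror.
That's archive, fetch, notify, package, and publish — 5 in all.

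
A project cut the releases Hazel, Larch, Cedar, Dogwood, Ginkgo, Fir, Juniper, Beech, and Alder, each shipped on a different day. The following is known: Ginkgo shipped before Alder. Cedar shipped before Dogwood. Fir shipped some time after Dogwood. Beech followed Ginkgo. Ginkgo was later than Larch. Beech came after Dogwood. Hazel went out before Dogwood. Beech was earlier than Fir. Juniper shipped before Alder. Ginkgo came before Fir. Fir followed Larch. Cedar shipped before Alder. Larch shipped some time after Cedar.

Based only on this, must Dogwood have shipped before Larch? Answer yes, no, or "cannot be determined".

No chain of stated constraints runs from Dogwood to Larch, and none runs from Larch to Dogwood either.
So the relative order of Dogwood and Larch is not fixed by the given facts.

cannot be determined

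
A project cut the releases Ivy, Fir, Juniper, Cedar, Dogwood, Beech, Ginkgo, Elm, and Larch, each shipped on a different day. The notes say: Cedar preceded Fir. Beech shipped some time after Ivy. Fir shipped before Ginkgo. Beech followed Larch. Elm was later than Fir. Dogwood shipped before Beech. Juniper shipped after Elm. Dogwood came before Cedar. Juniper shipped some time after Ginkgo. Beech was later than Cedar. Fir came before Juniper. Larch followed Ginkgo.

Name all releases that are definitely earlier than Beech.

Directly stated before Beech: Cedar, Dogwood, Ivy, and Larch.
Fir reaches Beech via Fir → Ginkgo → Larch → Beech.
Ginkgo reaches Beech via Ginkgo → Larch → Beech.
No chain forces Elm (or any of the others) ahead of Beech.

Cedar, Dogwood, Fir, Ginkgo, Ivy, Larch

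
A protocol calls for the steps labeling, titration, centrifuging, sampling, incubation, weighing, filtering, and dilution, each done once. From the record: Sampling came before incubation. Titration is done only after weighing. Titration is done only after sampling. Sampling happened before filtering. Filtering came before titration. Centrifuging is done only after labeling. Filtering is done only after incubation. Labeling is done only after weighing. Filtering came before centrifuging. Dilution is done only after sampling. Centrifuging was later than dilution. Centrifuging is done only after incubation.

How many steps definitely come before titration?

4

Directly stated before titration: filtering, sampling, and weighing.
Incubation reaches titration via incubation → filtering → titration.
No chain forces labeling (or any of the others) ahead of titration.
That's filtering, incubation, sampling, and weighing — 4 in all.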